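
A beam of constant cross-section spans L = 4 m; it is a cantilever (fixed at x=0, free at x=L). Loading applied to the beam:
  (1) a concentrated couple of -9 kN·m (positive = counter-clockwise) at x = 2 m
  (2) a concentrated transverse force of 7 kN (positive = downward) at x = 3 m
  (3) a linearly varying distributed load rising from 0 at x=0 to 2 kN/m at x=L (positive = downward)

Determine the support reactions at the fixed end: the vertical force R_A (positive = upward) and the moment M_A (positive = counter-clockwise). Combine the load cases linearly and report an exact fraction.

Load 1 — applied couple M₀=-9 kN·m at a=2 m (b=L-a=2):
  R_A = 0 kN
  M_A = -M₀ = -(-9) = 9 kN·m
Load 2 — point force P=7 kN at a=3 m (b=L-a=1):
  R_A = P = 7 kN
  M_A = Pa = 7·3 = 21 kN·m
Load 3 — triangular load w₀=2 kN/m (0→w₀ over full span):
  R_A = w₀L/2 = 2·4/2 = 4 kN
  M_A = w₀L²/3 = 2·4²/3 = 32/3 kN·m
Superposition: R_A = 11 kN, M_A = 122/3 kN·m

R_A = 11 kN, M_A = 122/3 kN·m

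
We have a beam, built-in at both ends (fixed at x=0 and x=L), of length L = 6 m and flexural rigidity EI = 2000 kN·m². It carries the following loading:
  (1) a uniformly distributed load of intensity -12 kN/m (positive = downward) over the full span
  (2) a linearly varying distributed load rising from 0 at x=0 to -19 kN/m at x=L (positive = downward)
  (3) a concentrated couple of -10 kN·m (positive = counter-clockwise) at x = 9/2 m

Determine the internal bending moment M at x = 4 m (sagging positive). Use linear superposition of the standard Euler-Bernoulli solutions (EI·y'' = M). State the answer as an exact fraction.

Load 1 — uniform load w=-12 kN/m over full span:
  M_1 = wLx/2 - wL²/12 - wx²/2 = (-12)·6·4/2 - (-12)·6²/12 - (-12)·4²/2 = -12 kN·m
Load 2 — triangular load w₀=-19 kN/m (0→w₀ over full span):
  M_2 = 3w₀Lx/20 - w₀L²/30 - w₀x³/(6L) = 3·(-19)·6·4/20 - (-19)·6²/30 - (-19)·4³/(6·6) = -532/45 kN·m
Load 3 — applied couple M₀=-10 kN·m at a=9/2 m (b=L-a=3/2):
  M_3 = R_Ax - M_A  [x≤a] with R_A=-15/8, M_A=-25/8 = (-15/8)·4 - (-25/8) = -35/8 kN·m
Superposition: M = Σ M_i = -10151/360 kN·m ≈ -28.197222 kN·m

M(4) = -10151/360 kN·m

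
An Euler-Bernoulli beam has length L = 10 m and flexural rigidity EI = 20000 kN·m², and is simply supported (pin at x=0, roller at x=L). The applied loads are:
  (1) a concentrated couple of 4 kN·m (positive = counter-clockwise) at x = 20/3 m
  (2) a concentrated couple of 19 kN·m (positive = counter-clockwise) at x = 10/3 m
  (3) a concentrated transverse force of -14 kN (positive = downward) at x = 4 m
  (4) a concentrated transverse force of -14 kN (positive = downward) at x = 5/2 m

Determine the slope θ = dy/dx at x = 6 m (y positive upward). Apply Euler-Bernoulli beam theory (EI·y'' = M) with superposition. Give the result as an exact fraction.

θ(6) = -45679/14400000 rad

Load 1 — applied couple M₀=4 kN·m at a=20/3 m (b=L-a=10/3):
  θ_1 = (M₀x²/(2L)+C₁)/EI  [x≤a] with C₁=M₀(3b²-L²)/(6L)=-40/9 = (4·6²/(2·10)+(-40/9))/20000 = 31/225000 rad
Load 2 — applied couple M₀=19 kN·m at a=10/3 m (b=L-a=20/3):
  θ_2 = (M₀x²/(2L)-M₀(x-a)+C₁)/EI  [x>a] with C₁=M₀(3b²-L²)/(6L)=95/9 = (19·6²/(2·10)-19·(6-(10/3))+(95/9))/20000 = -133/450000 rad
Load 3 — point force P=-14 kN at a=4 m (b=L-a=6):
  θ_3 = -Pa(2L²-6Lx+3x²+a²)/(6LEI)  [x>a] = -(-14)·4·(2·10²-6·10·6+3·6²+4²)/(6·10·20000) = -21/12500 rad
Load 4 — point force P=-14 kN at a=5/2 m (b=L-a=15/2):
  θ_4 = -Pa(2L²-6Lx+3x²+a²)/(6LEI)  [x>a] = -(-14)·(5/2)·(2·10²-6·10·6+3·6²+(5/2)²)/(6·10·20000) = -427/320000 rad
Superposition: θ = Σ θ_i = -45679/14400000 rad ≈ -0.003172 rad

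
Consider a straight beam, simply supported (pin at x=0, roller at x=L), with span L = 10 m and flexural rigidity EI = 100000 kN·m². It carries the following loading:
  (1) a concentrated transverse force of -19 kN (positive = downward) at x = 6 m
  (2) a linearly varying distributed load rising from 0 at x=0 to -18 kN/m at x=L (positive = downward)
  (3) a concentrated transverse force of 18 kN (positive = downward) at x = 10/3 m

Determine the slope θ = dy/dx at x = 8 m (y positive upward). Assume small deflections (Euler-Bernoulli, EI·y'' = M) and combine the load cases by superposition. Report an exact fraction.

θ(8) = -3653/1125000 rad

Load 1 — point force P=-19 kN at a=6 m (b=L-a=4):
  θ_1 = -Pa(2L²-6Lx+3x²+a²)/(6LEI)  [x>a] = -(-19)·6·(2·10²-6·10·8+3·8²+6²)/(6·10·100000) = -247/250000 rad
Load 2 — triangular load w₀=-18 kN/m (0→w₀ over full span):
  θ_2 = -w₀(7L⁴-30L²x²+15x⁴)/(360LEI) = -(-18)·(7·10⁴-30·10²·8²+15·8⁴)/(360·10·100000) = -757/250000 rad
Load 3 — point force P=18 kN at a=10/3 m (b=L-a=20/3):
  θ_3 = -Pa(2L²-6Lx+3x²+a²)/(6LEI)  [x>a] = -18·(10/3)·(2·10²-6·10·8+3·8²+(10/3)²)/(6·10·100000) = 173/225000 rad
Superposition: θ = Σ θ_i = -3653/1125000 rad ≈ -0.003247 rad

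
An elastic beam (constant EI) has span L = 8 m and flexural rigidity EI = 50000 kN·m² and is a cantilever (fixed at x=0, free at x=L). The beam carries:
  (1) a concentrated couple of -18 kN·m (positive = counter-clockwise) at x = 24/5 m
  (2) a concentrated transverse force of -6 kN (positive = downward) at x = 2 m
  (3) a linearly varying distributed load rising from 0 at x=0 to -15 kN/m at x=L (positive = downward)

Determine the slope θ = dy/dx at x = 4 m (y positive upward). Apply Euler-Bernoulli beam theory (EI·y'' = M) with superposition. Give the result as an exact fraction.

Load 1 — applied couple M₀=-18 kN·m at a=24/5 m (b=L-a=16/5):
  θ_1 = M₀x/EI  [x≤a] = (-18)·4/50000 = -9/6250 rad
Load 2 — point force P=-6 kN at a=2 m (b=L-a=6):
  θ_2 = -Pa²/(2EI)  [x>a] = -(-6)·2²/(2·50000) = 3/12500 rad
Load 3 — triangular load w₀=-15 kN/m (0→w₀ over full span):
  θ_3 = (w₀Lx²/4-w₀L²x/3-w₀x⁴/(24L))/EI = ((-15)·8·4²/4-(-15)·8²·4/3-(-15)·4⁴/(24·8))/50000 = 41/2500 rad
Superposition: θ = Σ θ_i = 19/1250 rad ≈ 0.015200 rad

θ(4) = 19/1250 rad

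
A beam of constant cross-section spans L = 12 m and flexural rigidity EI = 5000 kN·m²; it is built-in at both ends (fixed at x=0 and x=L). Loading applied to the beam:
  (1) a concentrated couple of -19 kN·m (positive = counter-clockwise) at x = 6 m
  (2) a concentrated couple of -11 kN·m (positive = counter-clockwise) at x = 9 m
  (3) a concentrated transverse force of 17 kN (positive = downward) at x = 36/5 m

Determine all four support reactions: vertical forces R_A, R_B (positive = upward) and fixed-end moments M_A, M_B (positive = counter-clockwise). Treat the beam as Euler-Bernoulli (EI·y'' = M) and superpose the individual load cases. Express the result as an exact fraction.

R_A = 10311/4000 kN, M_A = 22793/2000 kN·m, R_B = 57689/4000 kN, M_B = -64127/2000 kN·m

Load 1 — applied couple M₀=-19 kN·m at a=6 m (b=L-a=6):
  R_A = 6M₀ab/L³ = 6·(-19)·6·6/12³ = -19/8 kN
  M_A = M₀b(2a-b)/L² = (-19)·6·(2·6-6)/12² = -19/4 kN·m
  R_B = -6M₀ab/L³ = -6·(-19)·6·6/12³ = 19/8 kN
  M_B = M₀a(2b-a)/L² = (-19)·6·(2·6-6)/12² = -19/4 kN·m
Load 2 — applied couple M₀=-11 kN·m at a=9 m (b=L-a=3):
  R_A = 6M₀ab/L³ = 6·(-11)·9·3/12³ = -33/32 kN
  M_A = M₀b(2a-b)/L² = (-11)·3·(2·9-3)/12² = -55/16 kN·m
  R_B = -6M₀ab/L³ = -6·(-11)·9·3/12³ = 33/32 kN
  M_B = M₀a(2b-a)/L² = (-11)·9·(2·3-9)/12² = 33/16 kN·m
Load 3 — point force P=17 kN at a=36/5 m (b=L-a=24/5):
  R_A = Pb²(3a+b)/L³ = 17·(24/5)²·(3·(36/5)+(24/5))/12³ = 748/125 kN
  M_A = Pab²/L² = 17·(36/5)·(24/5)²/12² = 2448/125 kN·m
  R_B = Pa²(a+3b)/L³ = 17·(36/5)²·((36/5)+3·(24/5))/12³ = 1377/125 kN
  M_B = -Pa²b/L² = -17·(36/5)²·(24/5)/12² = -3672/125 kN·m
Superposition: R_A = 10311/4000 kN, M_A = 22793/2000 kN·m, R_B = 57689/4000 kN, M_B = -64127/2000 kN·m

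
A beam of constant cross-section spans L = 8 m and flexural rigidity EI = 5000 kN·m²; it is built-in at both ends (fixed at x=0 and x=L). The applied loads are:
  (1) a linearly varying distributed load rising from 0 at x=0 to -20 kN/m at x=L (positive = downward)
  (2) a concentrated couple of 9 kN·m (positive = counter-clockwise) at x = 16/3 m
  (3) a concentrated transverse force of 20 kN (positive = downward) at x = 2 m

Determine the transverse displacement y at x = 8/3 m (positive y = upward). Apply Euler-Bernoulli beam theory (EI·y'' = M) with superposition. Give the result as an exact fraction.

Load 1 — triangular load w₀=-20 kN/m (0→w₀ over full span):
  y_1 = -w₀x²(L-x)²(x+2L)/(120LEI) = -(-20)·(8/3)²·(8-(8/3))²·((8/3)+2·8)/(120·8·5000) = 7168/455625 m
Load 2 — applied couple M₀=9 kN·m at a=16/3 m (b=L-a=8/3):
  y_2 = (R_Ax³/6 - M_Ax²/2)/EI  [x≤a] with R_A=3/2, M_A=3 = ((3/2)·(8/3)³/6 - 3·(8/3)²/2)/5000 = -4/3375 m
Load 3 — point force P=20 kN at a=2 m (b=L-a=6):
  y_3 = -Pa²(L-x)²(3bL-(3b+a)(L-x))/(6L³EI)  [x>a] = -20·2²·(8-(8/3))²·(3·6·8-(3·6+2)·(8-(8/3)))/(6·8³·5000) = -56/10125 m
Superposition: y = Σ y_i = 4108/455625 m ≈ 0.009016 m

y(8/3) = 4108/455625 m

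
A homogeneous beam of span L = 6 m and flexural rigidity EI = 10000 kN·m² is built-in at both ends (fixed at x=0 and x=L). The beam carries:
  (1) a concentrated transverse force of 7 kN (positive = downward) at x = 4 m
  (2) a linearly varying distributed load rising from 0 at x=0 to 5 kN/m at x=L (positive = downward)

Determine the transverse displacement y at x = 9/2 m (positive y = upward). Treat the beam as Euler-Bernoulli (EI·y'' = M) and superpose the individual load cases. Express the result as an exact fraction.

Load 1 — point force P=7 kN at a=4 m (b=L-a=2):
  y_1 = -Pa²(L-x)²(3bL-(3b+a)(L-x))/(6L³EI)  [x>a] = -7·4²·(6-(9/2))²·(3·2·6-(3·2+4)·(6-(9/2)))/(6·6³·10000) = -49/120000 m
Load 2 — triangular load w₀=5 kN/m (0→w₀ over full span):
  y_2 = -w₀x²(L-x)²(x+2L)/(120LEI) = -5·(9/2)²·(6-(9/2))²·((9/2)+2·6)/(120·6·10000) = -2673/5120000 m
Superposition: y = Σ y_i = -14291/15360000 m ≈ -0.000930 m

y(9/2) = -14291/15360000 m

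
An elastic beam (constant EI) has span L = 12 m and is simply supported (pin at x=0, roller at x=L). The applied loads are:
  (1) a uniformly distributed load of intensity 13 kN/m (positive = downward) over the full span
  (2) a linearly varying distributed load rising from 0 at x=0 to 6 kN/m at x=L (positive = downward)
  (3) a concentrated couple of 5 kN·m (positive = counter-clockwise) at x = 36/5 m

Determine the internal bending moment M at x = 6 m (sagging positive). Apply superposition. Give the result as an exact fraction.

Load 1 — uniform load w=13 kN/m over full span:
  M_1 = wx(L-x)/2 = 13·6·(12-6)/2 = 234 kN·m
Load 2 — triangular load w₀=6 kN/m (0→w₀ over full span):
  M_2 = w₀Lx/6 - w₀x³/(6L) = 6·12·6/6 - 6·6³/(6·12) = 54 kN·m
Load 3 — applied couple M₀=5 kN·m at a=36/5 m (b=L-a=24/5):
  M_3 = M₀x/L  [x≤a] = 5·6/12 = 5/2 kN·m
Superposition: M = Σ M_i = 581/2 kN·m ≈ 290.500000 kN·m

M(6) = 581/2 kN·m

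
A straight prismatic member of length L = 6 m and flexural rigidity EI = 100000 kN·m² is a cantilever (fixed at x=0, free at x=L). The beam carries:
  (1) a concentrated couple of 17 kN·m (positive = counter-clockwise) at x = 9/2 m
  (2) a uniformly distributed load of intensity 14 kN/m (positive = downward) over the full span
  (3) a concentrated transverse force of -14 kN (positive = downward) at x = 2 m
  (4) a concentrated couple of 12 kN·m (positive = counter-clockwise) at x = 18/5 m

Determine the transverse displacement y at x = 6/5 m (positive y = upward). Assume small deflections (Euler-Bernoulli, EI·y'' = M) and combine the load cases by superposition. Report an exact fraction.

y(6/5) = -37953/31250000 m

Load 1 — applied couple M₀=17 kN·m at a=9/2 m (b=L-a=3/2):
  y_1 = M₀x²/(2EI)  [x≤a] = 17·(6/5)²/(2·100000) = 153/1250000 m
Load 2 — uniform load w=14 kN/m over full span:
  y_2 = -wx²(x²-4Lx+6L²)/(24EI) = -14·(6/5)²·((6/5)²-4·6·(6/5)+6·6²)/(24·100000) = -24759/15625000 m
Load 3 — point force P=-14 kN at a=2 m (b=L-a=4):
  y_3 = -Px²(3a-x)/(6EI)  [x≤a] = -(-14)·(6/5)²·(3·2-(6/5))/(6·100000) = 63/390625 m
Load 4 — applied couple M₀=12 kN·m at a=18/5 m (b=L-a=12/5):
  y_4 = M₀x²/(2EI)  [x≤a] = 12·(6/5)²/(2·100000) = 27/312500 m
Superposition: y = Σ y_i = -37953/31250000 m ≈ -0.001214 m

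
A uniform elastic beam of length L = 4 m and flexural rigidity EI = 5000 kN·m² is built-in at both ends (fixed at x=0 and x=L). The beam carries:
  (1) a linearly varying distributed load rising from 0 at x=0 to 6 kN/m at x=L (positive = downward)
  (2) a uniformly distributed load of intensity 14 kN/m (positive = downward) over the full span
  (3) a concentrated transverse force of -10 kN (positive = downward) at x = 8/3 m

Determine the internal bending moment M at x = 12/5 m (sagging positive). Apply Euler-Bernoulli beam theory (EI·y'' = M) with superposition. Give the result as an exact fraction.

M(12/5) = 23416/3375 kN·m

Load 1 — triangular load w₀=6 kN/m (0→w₀ over full span):
  M_1 = 3w₀Lx/20 - w₀L²/30 - w₀x³/(6L) = 3·6·4·(12/5)/20 - 6·4²/30 - 6·(12/5)³/(6·4) = 248/125 kN·m
Load 2 — uniform load w=14 kN/m over full span:
  M_2 = wLx/2 - wL²/12 - wx²/2 = 14·4·(12/5)/2 - 14·4²/12 - 14·(12/5)²/2 = 616/75 kN·m
Load 3 — point force P=-10 kN at a=8/3 m (b=L-a=4/3):
  M_3 = Pb²(3a+b)x/L³ - Pab²/L²  [x≤a] = (-10)·(4/3)²·(3·(8/3)+(4/3))·(12/5)/4³ - (-10)·(8/3)·(4/3)²/4² = -88/27 kN·m
Superposition: M = Σ M_i = 23416/3375 kN·m ≈ 6.938074 kN·m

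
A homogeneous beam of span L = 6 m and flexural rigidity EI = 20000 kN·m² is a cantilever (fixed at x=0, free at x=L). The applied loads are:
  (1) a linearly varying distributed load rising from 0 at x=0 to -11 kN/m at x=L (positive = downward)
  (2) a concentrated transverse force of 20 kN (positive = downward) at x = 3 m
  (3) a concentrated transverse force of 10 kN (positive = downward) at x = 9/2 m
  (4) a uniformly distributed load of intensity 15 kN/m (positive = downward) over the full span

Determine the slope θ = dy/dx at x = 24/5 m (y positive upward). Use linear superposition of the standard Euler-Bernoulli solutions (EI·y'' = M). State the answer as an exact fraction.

Load 1 — triangular load w₀=-11 kN/m (0→w₀ over full span):
  θ_1 = (w₀Lx²/4-w₀L²x/3-w₀x⁴/(24L))/EI = ((-11)·6·(24/5)²/4-(-11)·6²·(24/5)/3-(-11)·(24/5)⁴/(24·6))/20000 = 5742/390625 rad
Load 2 — point force P=20 kN at a=3 m (b=L-a=3):
  θ_2 = -Pa²/(2EI)  [x>a] = -20·3²/(2·20000) = -9/2000 rad
Load 3 — point force P=10 kN at a=9/2 m (b=L-a=3/2):
  θ_3 = -Pa²/(2EI)  [x>a] = -10·(9/2)²/(2·20000) = -81/16000 rad
Load 4 — uniform load w=15 kN/m over full span:
  θ_4 = -wx(x²-3Lx+3L²)/(6EI) = -15·(24/5)·((24/5)²-3·6·(24/5)+3·6²)/(6·20000) = -837/31250 rad
Superposition: θ = Σ θ_i = -1082349/50000000 rad ≈ -0.021647 rad

θ(24/5) = -1082349/50000000 rad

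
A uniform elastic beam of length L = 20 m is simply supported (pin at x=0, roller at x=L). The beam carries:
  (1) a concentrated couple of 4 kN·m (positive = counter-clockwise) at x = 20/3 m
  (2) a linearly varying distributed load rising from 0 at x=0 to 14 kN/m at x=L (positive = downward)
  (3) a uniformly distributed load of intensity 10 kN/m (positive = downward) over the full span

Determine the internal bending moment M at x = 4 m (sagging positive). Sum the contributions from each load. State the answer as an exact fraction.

M(4) = 500 kN·m

Load 1 — applied couple M₀=4 kN·m at a=20/3 m (b=L-a=40/3):
  M_1 = M₀x/L  [x≤a] = 4·4/20 = 4/5 kN·m
Load 2 — triangular load w₀=14 kN/m (0→w₀ over full span):
  M_2 = w₀Lx/6 - w₀x³/(6L) = 14·20·4/6 - 14·4³/(6·20) = 896/5 kN·m
Load 3 — uniform load w=10 kN/m over full span:
  M_3 = wx(L-x)/2 = 10·4·(20-4)/2 = 320 kN·m
Superposition: M = Σ M_i = 500 kN·m ≈ 500.000000 kN·m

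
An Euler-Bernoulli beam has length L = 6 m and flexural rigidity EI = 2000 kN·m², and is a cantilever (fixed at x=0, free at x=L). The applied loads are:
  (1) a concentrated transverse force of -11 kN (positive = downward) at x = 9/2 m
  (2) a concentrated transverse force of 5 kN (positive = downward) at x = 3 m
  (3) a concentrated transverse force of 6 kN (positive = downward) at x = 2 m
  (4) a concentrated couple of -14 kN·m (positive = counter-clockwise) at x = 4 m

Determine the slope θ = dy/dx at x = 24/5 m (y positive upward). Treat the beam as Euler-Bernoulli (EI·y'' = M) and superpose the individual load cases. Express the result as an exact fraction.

θ(24/5) = 167/16000 rad

Load 1 — point force P=-11 kN at a=9/2 m (b=L-a=3/2):
  θ_1 = -Pa²/(2EI)  [x>a] = -(-11)·(9/2)²/(2·2000) = 891/16000 rad
Load 2 — point force P=5 kN at a=3 m (b=L-a=3):
  θ_2 = -Pa²/(2EI)  [x>a] = -5·3²/(2·2000) = -9/800 rad
Load 3 — point force P=6 kN at a=2 m (b=L-a=4):
  θ_3 = -Pa²/(2EI)  [x>a] = -6·2²/(2·2000) = -3/500 rad
Load 4 — applied couple M₀=-14 kN·m at a=4 m (b=L-a=2):
  θ_4 = M₀a/EI  [x>a] = (-14)·4/2000 = -7/250 rad
Superposition: θ = Σ θ_i = 167/16000 rad ≈ 0.010438 rad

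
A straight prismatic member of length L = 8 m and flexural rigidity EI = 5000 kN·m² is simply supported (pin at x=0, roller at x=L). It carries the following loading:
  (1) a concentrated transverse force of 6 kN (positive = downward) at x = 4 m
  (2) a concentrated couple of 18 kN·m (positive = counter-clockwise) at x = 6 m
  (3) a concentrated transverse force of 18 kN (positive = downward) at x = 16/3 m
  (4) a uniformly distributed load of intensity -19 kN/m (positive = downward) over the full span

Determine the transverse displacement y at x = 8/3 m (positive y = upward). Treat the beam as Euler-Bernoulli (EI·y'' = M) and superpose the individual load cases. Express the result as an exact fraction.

Load 1 — point force P=6 kN at a=4 m (b=L-a=4):
  y_1 = -Pbx(L²-b²-x²)/(6LEI)  [x≤a] = -6·4·(8/3)·(8²-4²-(8/3)²)/(6·8·5000) = -184/16875 m
Load 2 — applied couple M₀=18 kN·m at a=6 m (b=L-a=2):
  y_2 = (M₀x³/(6L)+C₁x)/EI  [x≤a] with C₁=M₀(3b²-L²)/(6L)=-39/2 = (18·(8/3)³/(6·8)+(-39/2)·(8/3))/5000 = -101/11250 m
Load 3 — point force P=18 kN at a=16/3 m (b=L-a=8/3):
  y_3 = -Pbx(L²-b²-x²)/(6LEI)  [x≤a] = -18·(8/3)·(8/3)·(8²-(8/3)²-(8/3)²)/(6·8·5000) = -448/16875 m
Load 4 — uniform load w=-19 kN/m over full span:
  y_4 = -wx(L³-2Lx²+x³)/(24EI) = -(-19)·(8/3)·(8³-2·8·(8/3)²+(8/3)³)/(24·5000) = 26752/151875 m
Superposition: y = Σ y_i = 39401/303750 m ≈ 0.129715 m

y(8/3) = 39401/303750 m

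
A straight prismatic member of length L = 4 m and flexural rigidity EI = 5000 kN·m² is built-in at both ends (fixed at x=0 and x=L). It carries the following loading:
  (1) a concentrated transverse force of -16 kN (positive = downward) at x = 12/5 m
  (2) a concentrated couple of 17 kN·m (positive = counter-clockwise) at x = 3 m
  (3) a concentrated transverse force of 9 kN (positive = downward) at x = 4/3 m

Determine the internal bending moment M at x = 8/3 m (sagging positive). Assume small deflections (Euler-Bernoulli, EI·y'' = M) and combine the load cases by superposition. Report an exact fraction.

M(8/3) = 58931/18000 kN·m

Load 1 — point force P=-16 kN at a=12/5 m (b=L-a=8/5):
  M_1 = Pa²(a+3b)(L-x)/L³ - Pa²b/L²  [x>a] = (-16)·(12/5)²·((12/5)+3·(8/5))·(4-(8/3))/4³ - (-16)·(12/5)²·(8/5)/4² = -576/125 kN·m
Load 2 — applied couple M₀=17 kN·m at a=3 m (b=L-a=1):
  M_2 = R_Ax - M_A  [x≤a] with R_A=153/32, M_A=85/16 = (153/32)·(8/3) - (85/16) = 119/16 kN·m
Load 3 — point force P=9 kN at a=4/3 m (b=L-a=8/3):
  M_3 = Pa²(a+3b)(L-x)/L³ - Pa²b/L²  [x>a] = 9·(4/3)²·((4/3)+3·(8/3))·(4-(8/3))/4³ - 9·(4/3)²·(8/3)/4² = 4/9 kN·m
Superposition: M = Σ M_i = 58931/18000 kN·m ≈ 3.273944 kN·m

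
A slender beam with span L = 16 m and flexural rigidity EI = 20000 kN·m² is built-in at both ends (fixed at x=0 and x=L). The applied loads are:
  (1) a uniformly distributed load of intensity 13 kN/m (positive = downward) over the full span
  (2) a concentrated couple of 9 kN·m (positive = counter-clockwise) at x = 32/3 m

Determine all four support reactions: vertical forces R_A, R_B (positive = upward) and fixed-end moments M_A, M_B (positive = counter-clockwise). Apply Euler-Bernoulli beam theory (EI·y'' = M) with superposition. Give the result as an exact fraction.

Load 1 — uniform load w=13 kN/m over full span:
  R_A = wL/2 = 13·16/2 = 104 kN
  M_A = wL²/12 = 13·16²/12 = 832/3 kN·m
  R_B = wL/2 = 13·16/2 = 104 kN
  M_B = -wL²/12 = -13·16²/12 = -832/3 kN·m
Load 2 — applied couple M₀=9 kN·m at a=32/3 m (b=L-a=16/3):
  R_A = 6M₀ab/L³ = 6·9·(32/3)·(16/3)/16³ = 3/4 kN
  M_A = M₀b(2a-b)/L² = 9·(16/3)·(2·(32/3)-(16/3))/16² = 3 kN·m
  R_B = -6M₀ab/L³ = -6·9·(32/3)·(16/3)/16³ = -3/4 kN
  M_B = M₀a(2b-a)/L² = 9·(32/3)·(2·(16/3)-(32/3))/16² = 0 kN·m
Superposition: R_A = 419/4 kN, M_A = 841/3 kN·m, R_B = 413/4 kN, M_B = -832/3 kN·m

R_A = 419/4 kN, M_A = 841/3 kN·m, R_B = 413/4 kN, M_B = -832/3 kN·m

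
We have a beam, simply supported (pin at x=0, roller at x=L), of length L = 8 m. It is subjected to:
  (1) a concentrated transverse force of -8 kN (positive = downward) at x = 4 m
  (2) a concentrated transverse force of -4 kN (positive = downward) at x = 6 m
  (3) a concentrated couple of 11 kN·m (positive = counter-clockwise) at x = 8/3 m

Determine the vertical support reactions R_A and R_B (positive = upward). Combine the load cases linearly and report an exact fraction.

R_A = -29/8 kN, R_B = -67/8 kN

Load 1 — point force P=-8 kN at a=4 m (b=L-a=4):
  R_A = Pb/L = (-8)·4/8 = -4 kN
  R_B = Pa/L = (-8)·4/8 = -4 kN
Load 2 — point force P=-4 kN at a=6 m (b=L-a=2):
  R_A = Pb/L = (-4)·2/8 = -1 kN
  R_B = Pa/L = (-4)·6/8 = -3 kN
Load 3 — applied couple M₀=11 kN·m at a=8/3 m (b=L-a=16/3):
  R_A = M₀/L = 11/8 kN
  R_B = -M₀/L = -11/8 kN
Superposition: R_A = -29/8 kN, R_B = -67/8 kN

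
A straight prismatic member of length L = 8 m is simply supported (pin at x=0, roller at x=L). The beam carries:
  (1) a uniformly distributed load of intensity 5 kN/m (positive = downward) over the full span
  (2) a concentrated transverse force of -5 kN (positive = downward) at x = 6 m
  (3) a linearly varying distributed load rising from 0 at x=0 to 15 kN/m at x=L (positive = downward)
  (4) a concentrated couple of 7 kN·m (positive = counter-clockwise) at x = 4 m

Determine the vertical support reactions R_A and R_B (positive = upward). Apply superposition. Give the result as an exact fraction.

Load 1 — uniform load w=5 kN/m over full span:
  R_A = wL/2 = 5·8/2 = 20 kN
  R_B = wL/2 = 5·8/2 = 20 kN
Load 2 — point force P=-5 kN at a=6 m (b=L-a=2):
  R_A = Pb/L = (-5)·2/8 = -5/4 kN
  R_B = Pa/L = (-5)·6/8 = -15/4 kN
Load 3 — triangular load w₀=15 kN/m (0→w₀ over full span):
  R_A = w₀L/6 = 15·8/6 = 20 kN
  R_B = w₀L/3 = 15·8/3 = 40 kN
Load 4 — applied couple M₀=7 kN·m at a=4 m (b=L-a=4):
  R_A = M₀/L = 7/8 kN
  R_B = -M₀/L = -7/8 kN
Superposition: R_A = 317/8 kN, R_B = 443/8 kN

R_A = 317/8 kN, R_B = 443/8 kN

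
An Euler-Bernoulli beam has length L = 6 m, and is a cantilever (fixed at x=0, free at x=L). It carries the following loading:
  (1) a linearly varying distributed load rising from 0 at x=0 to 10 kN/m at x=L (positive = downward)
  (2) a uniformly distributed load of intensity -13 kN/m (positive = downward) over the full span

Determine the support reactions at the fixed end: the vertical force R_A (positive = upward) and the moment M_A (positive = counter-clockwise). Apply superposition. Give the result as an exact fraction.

R_A = -48 kN, M_A = -114 kN·m

Load 1 — triangular load w₀=10 kN/m (0→w₀ over full span):
  R_A = w₀L/2 = 10·6/2 = 30 kN
  M_A = w₀L²/3 = 10·6²/3 = 120 kN·m
Load 2 — uniform load w=-13 kN/m over full span:
  R_A = wL = (-13)·6 = -78 kN
  M_A = wL²/2 = (-13)·6²/2 = -234 kN·m
Superposition: R_A = -48 kN, M_A = -114 kN·m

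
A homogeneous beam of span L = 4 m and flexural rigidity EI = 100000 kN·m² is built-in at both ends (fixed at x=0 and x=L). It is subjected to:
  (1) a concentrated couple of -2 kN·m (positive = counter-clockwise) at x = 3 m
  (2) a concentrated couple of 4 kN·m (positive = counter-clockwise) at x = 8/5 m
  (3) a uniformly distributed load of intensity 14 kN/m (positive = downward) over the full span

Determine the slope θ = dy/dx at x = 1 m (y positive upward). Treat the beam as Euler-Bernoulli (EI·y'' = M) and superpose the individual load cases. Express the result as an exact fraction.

Load 1 — applied couple M₀=-2 kN·m at a=3 m (b=L-a=1):
  θ_1 = (R_Ax²/2 - M_Ax)/EI  [x≤a] with R_A=-9/16, M_A=-5/8 = ((-9/16)·1²/2 - (-5/8)·1)/100000 = 11/3200000 rad
Load 2 — applied couple M₀=4 kN·m at a=8/5 m (b=L-a=12/5):
  θ_2 = (R_Ax²/2 - M_Ax)/EI  [x≤a] with R_A=36/25, M_A=12/25 = ((36/25)·1²/2 - (12/25)·1)/100000 = 3/1250000 rad
Load 3 — uniform load w=14 kN/m over full span:
  θ_3 = -wx(L-x)(L-2x)/(12EI) = -14·1·(4-1)·(4-2·1)/(12·100000) = -7/100000 rad
Superposition: θ = Σ θ_i = -5133/80000000 rad ≈ -0.000064 rad

θ(1) = -5133/80000000 rad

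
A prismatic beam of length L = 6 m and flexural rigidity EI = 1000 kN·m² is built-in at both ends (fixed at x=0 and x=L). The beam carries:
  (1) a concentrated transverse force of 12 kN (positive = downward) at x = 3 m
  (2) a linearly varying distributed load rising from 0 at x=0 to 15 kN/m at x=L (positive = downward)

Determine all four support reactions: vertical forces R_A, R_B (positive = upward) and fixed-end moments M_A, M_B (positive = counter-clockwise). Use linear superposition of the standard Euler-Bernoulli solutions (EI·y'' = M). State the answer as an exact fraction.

Load 1 — point force P=12 kN at a=3 m (b=L-a=3):
  R_A = Pb²(3a+b)/L³ = 12·3²·(3·3+3)/6³ = 6 kN
  M_A = Pab²/L² = 12·3·3²/6² = 9 kN·m
  R_B = Pa²(a+3b)/L³ = 12·3²·(3+3·3)/6³ = 6 kN
  M_B = -Pa²b/L² = -12·3²·3/6² = -9 kN·m
Load 2 — triangular load w₀=15 kN/m (0→w₀ over full span):
  R_A = 3w₀L/20 = 3·15·6/20 = 27/2 kN
  M_A = w₀L²/30 = 15·6²/30 = 18 kN·m
  R_B = 7w₀L/20 = 7·15·6/20 = 63/2 kN
  M_B = -w₀L²/20 = -15·6²/20 = -27 kN·m
Superposition: R_A = 39/2 kN, M_A = 27 kN·m, R_B = 75/2 kN, M_B = -36 kN·m

R_A = 39/2 kN, M_A = 27 kN·m, R_B = 75/2 kN, M_B = -36 kN·m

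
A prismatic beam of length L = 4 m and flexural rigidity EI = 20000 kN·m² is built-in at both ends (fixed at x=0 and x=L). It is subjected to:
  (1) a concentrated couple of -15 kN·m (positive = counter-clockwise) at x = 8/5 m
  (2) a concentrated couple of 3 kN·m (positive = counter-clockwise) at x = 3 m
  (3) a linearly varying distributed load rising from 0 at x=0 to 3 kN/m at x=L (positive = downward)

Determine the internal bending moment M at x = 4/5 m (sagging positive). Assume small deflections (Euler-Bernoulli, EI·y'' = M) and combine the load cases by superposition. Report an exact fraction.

Load 1 — applied couple M₀=-15 kN·m at a=8/5 m (b=L-a=12/5):
  M_1 = R_Ax - M_A  [x≤a] with R_A=-27/5, M_A=-9/5 = (-27/5)·(4/5) - (-9/5) = -63/25 kN·m
Load 2 — applied couple M₀=3 kN·m at a=3 m (b=L-a=1):
  M_2 = R_Ax - M_A  [x≤a] with R_A=27/32, M_A=15/16 = (27/32)·(4/5) - (15/16) = -21/80 kN·m
Load 3 — triangular load w₀=3 kN/m (0→w₀ over full span):
  M_3 = 3w₀Lx/20 - w₀L²/30 - w₀x³/(6L) = 3·3·4·(4/5)/20 - 3·4²/30 - 3·(4/5)³/(6·4) = -28/125 kN·m
Superposition: M = Σ M_i = -6013/2000 kN·m ≈ -3.006500 kN·m

M(4/5) = -6013/2000 kN·m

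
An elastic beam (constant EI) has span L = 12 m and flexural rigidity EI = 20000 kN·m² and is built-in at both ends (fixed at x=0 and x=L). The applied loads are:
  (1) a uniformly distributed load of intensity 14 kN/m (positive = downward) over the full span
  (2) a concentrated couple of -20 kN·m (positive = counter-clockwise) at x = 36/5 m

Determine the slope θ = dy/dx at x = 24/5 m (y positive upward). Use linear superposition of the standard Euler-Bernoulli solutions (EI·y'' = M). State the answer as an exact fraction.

θ(24/5) = -366/78125 rad

Load 1 — uniform load w=14 kN/m over full span:
  θ_1 = -wx(L-x)(L-2x)/(12EI) = -14·(24/5)·(12-(24/5))·(12-2·(24/5))/(12·20000) = -378/78125 rad
Load 2 — applied couple M₀=-20 kN·m at a=36/5 m (b=L-a=24/5):
  θ_2 = (R_Ax²/2 - M_Ax)/EI  [x≤a] with R_A=-12/5, M_A=-32/5 = ((-12/5)·(24/5)²/2 - (-32/5)·(24/5))/20000 = 12/78125 rad
Superposition: θ = Σ θ_i = -366/78125 rad ≈ -0.004685 rad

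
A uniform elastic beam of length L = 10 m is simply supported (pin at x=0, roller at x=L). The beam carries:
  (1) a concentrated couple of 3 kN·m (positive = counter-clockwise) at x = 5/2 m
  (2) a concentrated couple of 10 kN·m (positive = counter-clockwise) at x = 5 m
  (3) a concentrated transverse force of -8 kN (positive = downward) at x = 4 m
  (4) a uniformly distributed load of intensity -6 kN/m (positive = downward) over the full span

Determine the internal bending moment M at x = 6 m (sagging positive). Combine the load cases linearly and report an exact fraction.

Load 1 — applied couple M₀=3 kN·m at a=5/2 m (b=L-a=15/2):
  M_1 = M₀x/L - M₀  [x>a] = 3·6/10 - 3 = -6/5 kN·m
Load 2 — applied couple M₀=10 kN·m at a=5 m (b=L-a=5):
  M_2 = M₀x/L - M₀  [x>a] = 10·6/10 - 10 = -4 kN·m
Load 3 — point force P=-8 kN at a=4 m (b=L-a=6):
  M_3 = Pa(L-x)/L  [x>a] = (-8)·4·(10-6)/10 = -64/5 kN·m
Load 4 — uniform load w=-6 kN/m over full span:
  M_4 = wx(L-x)/2 = (-6)·6·(10-6)/2 = -72 kN·m
Superposition: M = Σ M_i = -90 kN·m ≈ -90.000000 kN·m

M(6) = -90 kN·m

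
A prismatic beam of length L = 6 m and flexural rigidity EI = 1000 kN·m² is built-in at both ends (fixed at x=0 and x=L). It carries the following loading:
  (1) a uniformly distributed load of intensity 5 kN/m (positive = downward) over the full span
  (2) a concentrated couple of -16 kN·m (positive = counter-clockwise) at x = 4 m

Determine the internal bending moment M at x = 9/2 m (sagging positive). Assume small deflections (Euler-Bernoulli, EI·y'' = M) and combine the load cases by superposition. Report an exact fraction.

Load 1 — uniform load w=5 kN/m over full span:
  M_1 = wLx/2 - wL²/12 - wx²/2 = 5·6·(9/2)/2 - 5·6²/12 - 5·(9/2)²/2 = 15/8 kN·m
Load 2 — applied couple M₀=-16 kN·m at a=4 m (b=L-a=2):
  M_2 = R_Ax - M_A - M₀  [x>a] with R_A=-32/9, M_A=-16/3 = (-32/9)·(9/2) - (-16/3) - (-16) = 16/3 kN·m
Superposition: M = Σ M_i = 173/24 kN·m ≈ 7.208333 kN·m

M(9/2) = 173/24 kN·m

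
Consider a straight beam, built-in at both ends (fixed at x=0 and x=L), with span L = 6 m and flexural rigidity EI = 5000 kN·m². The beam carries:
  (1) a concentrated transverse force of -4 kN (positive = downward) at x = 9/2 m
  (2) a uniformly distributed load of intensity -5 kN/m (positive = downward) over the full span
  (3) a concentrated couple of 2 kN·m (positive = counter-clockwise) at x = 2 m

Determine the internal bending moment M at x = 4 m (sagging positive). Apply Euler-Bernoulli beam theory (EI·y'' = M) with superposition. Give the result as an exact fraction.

M(4) = -475/72 kN·m

Load 1 — point force P=-4 kN at a=9/2 m (b=L-a=3/2):
  M_1 = Pb²(3a+b)x/L³ - Pab²/L²  [x≤a] = (-4)·(3/2)²·(3·(9/2)+(3/2))·4/6³ - (-4)·(9/2)·(3/2)²/6² = -11/8 kN·m
Load 2 — uniform load w=-5 kN/m over full span:
  M_2 = wLx/2 - wL²/12 - wx²/2 = (-5)·6·4/2 - (-5)·6²/12 - (-5)·4²/2 = -5 kN·m
Load 3 — applied couple M₀=2 kN·m at a=2 m (b=L-a=4):
  M_3 = R_Ax - M_A - M₀  [x>a] with R_A=4/9, M_A=0 = (4/9)·4 - 0 - 2 = -2/9 kN·m
Superposition: M = Σ M_i = -475/72 kN·m ≈ -6.597222 kN·m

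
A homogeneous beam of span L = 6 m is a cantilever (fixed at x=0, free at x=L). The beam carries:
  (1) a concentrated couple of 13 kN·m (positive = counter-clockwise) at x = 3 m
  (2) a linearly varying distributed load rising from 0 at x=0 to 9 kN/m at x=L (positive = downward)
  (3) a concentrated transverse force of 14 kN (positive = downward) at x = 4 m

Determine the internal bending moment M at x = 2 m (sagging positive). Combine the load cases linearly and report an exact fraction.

Load 1 — applied couple M₀=13 kN·m at a=3 m (b=L-a=3):
  M_1 = M₀  [x≤a] = 13 = 13 kN·m
Load 2 — triangular load w₀=9 kN/m (0→w₀ over full span):
  M_2 = w₀Lx/2 - w₀L²/3 - w₀x³/(6L) = 9·6·2/2 - 9·6²/3 - 9·2³/(6·6) = -56 kN·m
Load 3 — point force P=14 kN at a=4 m (b=L-a=2):
  M_3 = -P(a-x)  [x≤a] = -14·(4-2) = -28 kN·m
Superposition: M = Σ M_i = -71 kN·m ≈ -71.000000 kN·m

M(2) = -71 kN·m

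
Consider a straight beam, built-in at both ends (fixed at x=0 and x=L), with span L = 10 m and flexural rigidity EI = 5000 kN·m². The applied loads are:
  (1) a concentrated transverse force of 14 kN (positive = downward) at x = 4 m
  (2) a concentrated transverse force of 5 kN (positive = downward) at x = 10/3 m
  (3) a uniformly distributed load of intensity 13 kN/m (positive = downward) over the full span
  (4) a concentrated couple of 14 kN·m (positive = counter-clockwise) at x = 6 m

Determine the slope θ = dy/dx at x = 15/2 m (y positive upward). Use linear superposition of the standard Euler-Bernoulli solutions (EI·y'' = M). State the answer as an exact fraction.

Load 1 — point force P=14 kN at a=4 m (b=L-a=6):
  θ_1 = Pa²(L-x)(2bL-(3b+a)(L-x))/(2L³EI)  [x>a] = 14·4²·(10-(15/2))·(2·6·10-(3·6+4)·(10-(15/2)))/(2·10³·5000) = 91/25000 rad
Load 2 — point force P=5 kN at a=10/3 m (b=L-a=20/3):
  θ_2 = Pa²(L-x)(2bL-(3b+a)(L-x))/(2L³EI)  [x>a] = 5·(10/3)²·(10-(15/2))·(2·(20/3)·10-(3·(20/3)+(10/3))·(10-(15/2)))/(2·10³·5000) = 1/960 rad
Load 3 — uniform load w=13 kN/m over full span:
  θ_3 = -wx(L-x)(L-2x)/(12EI) = -13·(15/2)·(10-(15/2))·(10-2·(15/2))/(12·5000) = 13/640 rad
Load 4 — applied couple M₀=14 kN·m at a=6 m (b=L-a=4):
  θ_4 = (R_Ax²/2 - M_Ax - M₀(x-a))/EI  [x>a] with R_A=252/125, M_A=112/25 = ((252/125)·(15/2)²/2 - (112/25)·(15/2) - 14·((15/2)-6))/5000 = 21/50000 rad
Superposition: θ = Σ θ_i = 30497/1200000 rad ≈ 0.025414 rad

θ(15/2) = 30497/1200000 rad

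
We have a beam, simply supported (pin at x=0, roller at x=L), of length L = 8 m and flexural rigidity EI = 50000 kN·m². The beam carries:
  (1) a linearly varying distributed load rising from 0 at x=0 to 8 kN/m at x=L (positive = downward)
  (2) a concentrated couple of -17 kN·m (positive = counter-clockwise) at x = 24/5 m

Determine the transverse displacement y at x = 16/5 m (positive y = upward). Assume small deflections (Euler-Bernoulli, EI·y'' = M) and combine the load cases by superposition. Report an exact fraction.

Load 1 — triangular load w₀=8 kN/m (0→w₀ over full span):
  y_1 = -w₀x(7L⁴-10L²x²+3x⁴)/(360LEI) = -8·(16/5)·(7·8⁴-10·8²·(16/5)²+3·(16/5)⁴)/(360·8·50000) = -584192/146484375 m
Load 2 — applied couple M₀=-17 kN·m at a=24/5 m (b=L-a=16/5):
  y_2 = (M₀x³/(6L)+C₁x)/EI  [x≤a] with C₁=M₀(3b²-L²)/(6L)=884/75 = ((-17)·(16/5)³/(6·8)+(884/75)·(16/5))/50000 = 204/390625 m
Superposition: y = Σ y_i = -507692/146484375 m ≈ -0.003466 m

y(16/5) = -507692/146484375 m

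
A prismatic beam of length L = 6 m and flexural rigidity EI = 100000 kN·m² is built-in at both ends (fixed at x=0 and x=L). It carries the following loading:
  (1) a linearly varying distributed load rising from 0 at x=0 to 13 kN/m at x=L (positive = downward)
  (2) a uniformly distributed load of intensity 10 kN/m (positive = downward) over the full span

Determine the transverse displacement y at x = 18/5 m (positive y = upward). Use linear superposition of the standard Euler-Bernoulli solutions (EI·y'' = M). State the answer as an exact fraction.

Load 1 — triangular load w₀=13 kN/m (0→w₀ over full span):
  y_1 = -w₀x²(L-x)²(x+2L)/(120LEI) = -13·(18/5)²·(6-(18/5))²·((18/5)+2·6)/(120·6·100000) = -41067/195312500 m
Load 2 — uniform load w=10 kN/m over full span:
  y_2 = -wx²(L-x)²/(24EI) = -10·(18/5)²·(6-(18/5))²/(24·100000) = -243/781250 m
Superposition: y = Σ y_i = -101817/195312500 m ≈ -0.000521 m

y(18/5) = -101817/195312500 m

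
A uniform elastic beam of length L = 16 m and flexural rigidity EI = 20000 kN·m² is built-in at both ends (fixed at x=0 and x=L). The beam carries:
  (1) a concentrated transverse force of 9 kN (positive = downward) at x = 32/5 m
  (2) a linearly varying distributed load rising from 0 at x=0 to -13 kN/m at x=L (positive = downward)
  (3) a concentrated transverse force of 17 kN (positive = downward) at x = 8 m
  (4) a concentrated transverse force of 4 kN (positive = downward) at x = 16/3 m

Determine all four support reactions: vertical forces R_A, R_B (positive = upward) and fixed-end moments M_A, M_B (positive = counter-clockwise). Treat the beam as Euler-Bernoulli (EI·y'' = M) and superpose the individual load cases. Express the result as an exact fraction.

Load 1 — point force P=9 kN at a=32/5 m (b=L-a=48/5):
  R_A = Pb²(3a+b)/L³ = 9·(48/5)²·(3·(32/5)+(48/5))/16³ = 729/125 kN
  M_A = Pab²/L² = 9·(32/5)·(48/5)²/16² = 2592/125 kN·m
  R_B = Pa²(a+3b)/L³ = 9·(32/5)²·((32/5)+3·(48/5))/16³ = 396/125 kN
  M_B = -Pa²b/L² = -9·(32/5)²·(48/5)/16² = -1728/125 kN·m
Load 2 — triangular load w₀=-13 kN/m (0→w₀ over full span):
  R_A = 3w₀L/20 = 3·(-13)·16/20 = -156/5 kN
  M_A = w₀L²/30 = (-13)·16²/30 = -1664/15 kN·m
  R_B = 7w₀L/20 = 7·(-13)·16/20 = -364/5 kN
  M_B = -w₀L²/20 = -(-13)·16²/20 = 832/5 kN·m
Load 3 — point force P=17 kN at a=8 m (b=L-a=8):
  R_A = Pb²(3a+b)/L³ = 17·8²·(3·8+8)/16³ = 17/2 kN
  M_A = Pab²/L² = 17·8·8²/16² = 34 kN·m
  R_B = Pa²(a+3b)/L³ = 17·8²·(8+3·8)/16³ = 17/2 kN
  M_B = -Pa²b/L² = -17·8²·8/16² = -34 kN·m
Load 4 — point force P=4 kN at a=16/3 m (b=L-a=32/3):
  R_A = Pb²(3a+b)/L³ = 4·(32/3)²·(3·(16/3)+(32/3))/16³ = 80/27 kN
  M_A = Pab²/L² = 4·(16/3)·(32/3)²/16² = 256/27 kN·m
  R_B = Pa²(a+3b)/L³ = 4·(16/3)²·((16/3)+3·(32/3))/16³ = 28/27 kN
  M_B = -Pa²b/L² = -4·(16/3)²·(32/3)/16² = -128/27 kN·m
Superposition: R_A = -93859/6750 kN, M_A = -157666/3375 kN·m, R_B = -405641/6750 kN, M_B = 384194/3375 kN·m

R_A = -93859/6750 kN, M_A = -157666/3375 kN·m, R_B = -405641/6750 kN, M_B = 384194/3375 kN·m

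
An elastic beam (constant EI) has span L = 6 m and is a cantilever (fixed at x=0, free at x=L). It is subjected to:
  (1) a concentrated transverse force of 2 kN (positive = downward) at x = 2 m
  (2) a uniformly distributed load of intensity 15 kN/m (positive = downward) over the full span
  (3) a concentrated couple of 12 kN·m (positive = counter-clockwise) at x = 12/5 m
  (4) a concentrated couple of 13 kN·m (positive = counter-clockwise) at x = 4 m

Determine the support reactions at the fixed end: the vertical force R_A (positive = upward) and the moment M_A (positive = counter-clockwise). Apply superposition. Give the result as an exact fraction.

Load 1 — point force P=2 kN at a=2 m (b=L-a=4):
  R_A = P = 2 kN
  M_A = Pa = 2·2 = 4 kN·m
Load 2 — uniform load w=15 kN/m over full span:
  R_A = wL = 15·6 = 90 kN
  M_A = wL²/2 = 15·6²/2 = 270 kN·m
Load 3 — applied couple M₀=12 kN·m at a=12/5 m (b=L-a=18/5):
  R_A = 0 kN
  M_A = -M₀ = -12 kN·m
Load 4 — applied couple M₀=13 kN·m at a=4 m (b=L-a=2):
  R_A = 0 kN
  M_A = -M₀ = -13 kN·m
Superposition: R_A = 92 kN, M_A = 249 kN·m

R_A = 92 kN, M_A = 249 kN·m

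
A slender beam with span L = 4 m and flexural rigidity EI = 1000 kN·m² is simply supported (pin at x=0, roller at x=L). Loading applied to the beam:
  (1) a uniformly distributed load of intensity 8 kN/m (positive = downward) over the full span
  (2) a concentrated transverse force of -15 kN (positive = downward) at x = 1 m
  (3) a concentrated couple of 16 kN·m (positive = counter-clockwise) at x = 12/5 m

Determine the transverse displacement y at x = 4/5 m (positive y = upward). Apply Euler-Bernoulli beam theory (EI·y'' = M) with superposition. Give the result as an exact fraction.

y(4/5) = -38977/3750000 m

Load 1 — uniform load w=8 kN/m over full span:
  y_1 = -wx(L³-2Lx²+x³)/(24EI) = -8·(4/5)·(4³-2·4·(4/5)²+(4/5)³)/(24·1000) = -3712/234375 m
Load 2 — point force P=-15 kN at a=1 m (b=L-a=3):
  y_2 = -Pbx(L²-b²-x²)/(6LEI)  [x≤a] = -(-15)·3·(4/5)·(4²-3²-(4/5)²)/(6·4·1000) = 477/50000 m
Load 3 — applied couple M₀=16 kN·m at a=12/5 m (b=L-a=8/5):
  y_3 = (M₀x³/(6L)+C₁x)/EI  [x≤a] with C₁=M₀(3b²-L²)/(6L)=-416/75 = (16·(4/5)³/(6·4)+(-416/75)·(4/5))/1000 = -64/15625 m
Superposition: y = Σ y_i = -38977/3750000 m ≈ -0.010394 m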